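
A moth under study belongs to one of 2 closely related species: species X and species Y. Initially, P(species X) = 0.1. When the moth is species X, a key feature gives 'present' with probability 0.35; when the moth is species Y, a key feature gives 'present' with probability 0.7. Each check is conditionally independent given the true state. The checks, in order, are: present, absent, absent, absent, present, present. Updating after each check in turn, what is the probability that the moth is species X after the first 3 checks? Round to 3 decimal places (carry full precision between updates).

After 'present': P(species X) = 0.35·0.1000 / (0.35·0.1000 + 0.7·0.9000) ≈ 0.0526
After 'absent': P(species X) = 0.65·0.0526 / (0.65·0.0526 + 0.3·0.9474) ≈ 0.1074
After 'absent': P(species X) = 0.65·0.1074 / (0.65·0.1074 + 0.3·0.8926) ≈ 0.2069

0.207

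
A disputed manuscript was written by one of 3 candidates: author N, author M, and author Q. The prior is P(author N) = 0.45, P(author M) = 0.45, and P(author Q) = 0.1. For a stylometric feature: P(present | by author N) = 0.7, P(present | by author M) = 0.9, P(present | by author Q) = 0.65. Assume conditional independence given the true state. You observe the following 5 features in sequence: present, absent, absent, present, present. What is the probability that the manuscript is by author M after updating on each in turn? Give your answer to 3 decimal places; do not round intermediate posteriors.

0.160

After 'present': normaliser = 0.7·0.4500 + 0.9·0.4500 + 0.65·0.1000; P(author N) ≈ 0.4013, P(author M) ≈ 0.5159, P(author Q) ≈ 0.0828
After 'absent': normaliser = 0.3·0.4013 + 0.1·0.5159 + 0.35·0.0828; P(author N) ≈ 0.5990, P(author M) ≈ 0.2567, P(author Q) ≈ 0.1442
After 'absent': normaliser = 0.3·0.5990 + 0.1·0.2567 + 0.35·0.1442; P(author N) ≈ 0.7024, P(author M) ≈ 0.1003, P(author Q) ≈ 0.1973
After 'present': normaliser = 0.7·0.7024 + 0.9·0.1003 + 0.65·0.1973; P(author N) ≈ 0.6923, P(author M) ≈ 0.1272, P(author Q) ≈ 0.1806
After 'present': normaliser = 0.7·0.6923 + 0.9·0.1272 + 0.65·0.1806; P(author N) ≈ 0.6764, P(author M) ≈ 0.1597, P(author Q) ≈ 0.1638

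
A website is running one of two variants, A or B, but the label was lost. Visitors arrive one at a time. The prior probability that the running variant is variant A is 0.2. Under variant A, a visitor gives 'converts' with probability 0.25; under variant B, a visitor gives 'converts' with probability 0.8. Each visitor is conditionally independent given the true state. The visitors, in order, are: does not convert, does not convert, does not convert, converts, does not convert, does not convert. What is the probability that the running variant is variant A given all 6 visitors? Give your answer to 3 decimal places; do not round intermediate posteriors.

After 'does not convert': P(A) = 0.75·0.2000 / (0.75·0.2000 + 0.2·0.8000) ≈ 0.4839
After 'does not convert': P(A) = 0.75·0.4839 / (0.75·0.4839 + 0.2·0.5161) ≈ 0.7785
After 'does not convert': P(A) = 0.75·0.7785 / (0.75·0.7785 + 0.2·0.2215) ≈ 0.9295
After 'converts': P(A) = 0.25·0.9295 / (0.25·0.9295 + 0.8·0.0705) ≈ 0.8047
After 'does not convert': P(A) = 0.75·0.8047 / (0.75·0.8047 + 0.2·0.1953) ≈ 0.9392
After 'does not convert': P(A) = 0.75·0.9392 / (0.75·0.9392 + 0.2·0.0608) ≈ 0.9830

0.983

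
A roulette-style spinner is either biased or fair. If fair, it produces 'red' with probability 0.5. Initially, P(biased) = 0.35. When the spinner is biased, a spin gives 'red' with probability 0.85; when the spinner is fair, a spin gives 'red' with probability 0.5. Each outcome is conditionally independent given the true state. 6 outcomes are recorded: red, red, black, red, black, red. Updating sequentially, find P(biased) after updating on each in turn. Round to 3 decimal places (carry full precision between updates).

0.288

After 'red': P(biased) = 0.85·0.3500 / (0.85·0.3500 + 0.5·0.6500) ≈ 0.4779
After 'red': P(biased) = 0.85·0.4779 / (0.85·0.4779 + 0.5·0.5221) ≈ 0.6088
After 'black': P(biased) = 0.15·0.6088 / (0.15·0.6088 + 0.5·0.3912) ≈ 0.3183
After 'red': P(biased) = 0.85·0.3183 / (0.85·0.3183 + 0.5·0.6817) ≈ 0.4425
After 'black': P(biased) = 0.15·0.4425 / (0.15·0.4425 + 0.5·0.5575) ≈ 0.1923
After 'red': P(biased) = 0.85·0.1923 / (0.85·0.1923 + 0.5·0.8077) ≈ 0.2881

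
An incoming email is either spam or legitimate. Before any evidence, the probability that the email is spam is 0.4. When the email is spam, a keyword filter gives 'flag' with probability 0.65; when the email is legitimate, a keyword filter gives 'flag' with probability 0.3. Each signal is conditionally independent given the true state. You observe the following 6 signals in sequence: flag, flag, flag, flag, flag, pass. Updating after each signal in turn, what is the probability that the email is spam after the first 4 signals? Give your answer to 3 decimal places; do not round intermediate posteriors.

0.936

After 'flag': P(spam) = 0.65·0.4000 / (0.65·0.4000 + 0.3·0.6000) ≈ 0.5909
After 'flag': P(spam) = 0.65·0.5909 / (0.65·0.5909 + 0.3·0.4091) ≈ 0.7578
After 'flag': P(spam) = 0.65·0.7578 / (0.65·0.7578 + 0.3·0.2422) ≈ 0.8715
After 'flag': P(spam) = 0.65·0.8715 / (0.65·0.8715 + 0.3·0.1285) ≈ 0.9363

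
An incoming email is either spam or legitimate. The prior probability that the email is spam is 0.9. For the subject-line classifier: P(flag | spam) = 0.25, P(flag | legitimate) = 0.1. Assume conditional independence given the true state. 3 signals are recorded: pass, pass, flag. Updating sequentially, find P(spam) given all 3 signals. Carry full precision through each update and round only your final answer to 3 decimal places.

After 'pass': P(spam) = 0.75·0.9000 / (0.75·0.9000 + 0.9·0.1000) ≈ 0.8824
After 'pass': P(spam) = 0.75·0.8824 / (0.75·0.8824 + 0.9·0.1176) ≈ 0.8621
After 'flag': P(spam) = 0.25·0.8621 / (0.25·0.8621 + 0.1·0.1379) ≈ 0.9398

0.940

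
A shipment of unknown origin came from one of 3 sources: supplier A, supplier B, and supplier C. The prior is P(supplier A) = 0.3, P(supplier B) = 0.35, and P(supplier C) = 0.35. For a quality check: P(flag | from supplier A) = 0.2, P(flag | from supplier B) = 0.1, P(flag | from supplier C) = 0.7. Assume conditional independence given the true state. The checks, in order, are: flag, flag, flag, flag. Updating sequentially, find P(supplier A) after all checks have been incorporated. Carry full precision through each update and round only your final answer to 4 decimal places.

Each posterior becomes the prior for the next update.
After 'flag': normaliser = 0.2·0.3000 + 0.1·0.3500 + 0.7·0.3500; P(supplier A) ≈ 0.1765, P(supplier B) ≈ 0.1029, P(supplier C) ≈ 0.7206
After 'flag': normaliser = 0.2·0.1765 + 0.1·0.1029 + 0.7·0.7206; P(supplier A) ≈ 0.0642, P(supplier B) ≈ 0.0187, P(supplier C) ≈ 0.9171
After 'flag': normaliser = 0.2·0.0642 + 0.1·0.0187 + 0.7·0.9171; P(supplier A) ≈ 0.0195, P(supplier B) ≈ 0.0029, P(supplier C) ≈ 0.9776
After 'flag': normaliser = 0.2·0.0195 + 0.1·0.0029 + 0.7·0.9776; P(supplier A) ≈ 0.0057, P(supplier B) ≈ 0.0004, P(supplier C) ≈ 0.9939

0.0057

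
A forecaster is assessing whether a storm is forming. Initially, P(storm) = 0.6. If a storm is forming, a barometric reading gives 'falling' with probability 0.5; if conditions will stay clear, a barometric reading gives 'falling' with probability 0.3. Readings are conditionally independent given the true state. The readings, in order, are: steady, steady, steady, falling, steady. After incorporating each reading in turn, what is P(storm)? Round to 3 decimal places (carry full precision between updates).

Each posterior becomes the prior for the next update.
After 'steady': P(storm) = 0.5·0.6000 / (0.5·0.6000 + 0.7·0.4000) ≈ 0.5172
After 'steady': P(storm) = 0.5·0.5172 / (0.5·0.5172 + 0.7·0.4828) ≈ 0.4335
After 'steady': P(storm) = 0.5·0.4335 / (0.5·0.4335 + 0.7·0.5665) ≈ 0.3534
After 'falling': P(storm) = 0.5·0.3534 / (0.5·0.3534 + 0.3·0.6466) ≈ 0.4767
After 'steady': P(storm) = 0.5·0.4767 / (0.5·0.4767 + 0.7·0.5233) ≈ 0.3942

0.394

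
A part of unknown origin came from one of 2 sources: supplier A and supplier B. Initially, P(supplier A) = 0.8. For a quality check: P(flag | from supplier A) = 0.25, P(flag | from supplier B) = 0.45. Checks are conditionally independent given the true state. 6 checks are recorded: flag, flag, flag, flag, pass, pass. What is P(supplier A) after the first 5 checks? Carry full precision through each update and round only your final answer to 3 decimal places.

0.342

After 'flag': P(supplier A) = 0.25·0.8000 / (0.25·0.8000 + 0.45·0.2000) ≈ 0.6897
After 'flag': P(supplier A) = 0.25·0.6897 / (0.25·0.6897 + 0.45·0.3103) ≈ 0.5525
After 'flag': P(supplier A) = 0.25·0.5525 / (0.25·0.5525 + 0.45·0.4475) ≈ 0.4068
After 'flag': P(supplier A) = 0.25·0.4068 / (0.25·0.4068 + 0.45·0.5932) ≈ 0.2759
After 'pass': P(supplier A) = 0.75·0.2759 / (0.75·0.2759 + 0.55·0.7241) ≈ 0.3419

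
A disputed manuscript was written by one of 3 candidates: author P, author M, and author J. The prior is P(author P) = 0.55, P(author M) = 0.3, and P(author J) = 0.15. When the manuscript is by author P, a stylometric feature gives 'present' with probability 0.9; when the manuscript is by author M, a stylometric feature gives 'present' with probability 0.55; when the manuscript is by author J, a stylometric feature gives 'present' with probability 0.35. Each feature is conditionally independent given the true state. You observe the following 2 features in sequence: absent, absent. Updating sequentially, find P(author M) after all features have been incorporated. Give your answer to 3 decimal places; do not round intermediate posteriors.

0.469

After 'absent': normaliser = 0.1·0.5500 + 0.45·0.3000 + 0.65·0.1500; P(author P) ≈ 0.1913, P(author M) ≈ 0.4696, P(author J) ≈ 0.3391
After 'absent': normaliser = 0.1·0.1913 + 0.45·0.4696 + 0.65·0.3391; P(author P) ≈ 0.0424, P(author M) ≈ 0.4687, P(author J) ≈ 0.4889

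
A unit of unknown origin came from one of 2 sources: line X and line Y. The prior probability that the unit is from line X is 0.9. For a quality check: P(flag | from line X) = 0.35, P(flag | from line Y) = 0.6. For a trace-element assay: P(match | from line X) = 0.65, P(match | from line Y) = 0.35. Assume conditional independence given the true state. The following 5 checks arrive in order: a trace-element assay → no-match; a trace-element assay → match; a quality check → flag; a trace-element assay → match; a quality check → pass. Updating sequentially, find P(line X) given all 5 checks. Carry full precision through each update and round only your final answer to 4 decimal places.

0.9406

Each posterior becomes the prior for the next update.
After a trace-element assay='no-match': P(line X) = 0.35·0.9000 / (0.35·0.9000 + 0.65·0.1000) ≈ 0.8289
After a trace-element assay='match': P(line X) = 0.65·0.8289 / (0.65·0.8289 + 0.35·0.1711) ≈ 0.9000
After a quality check='flag': P(line X) = 0.35·0.9000 / (0.35·0.9000 + 0.6·0.1000) ≈ 0.8400
After a trace-element assay='match': P(line X) = 0.65·0.8400 / (0.65·0.8400 + 0.35·0.1600) ≈ 0.9070
After a quality check='pass': P(line X) = 0.65·0.9070 / (0.65·0.9070 + 0.4·0.0930) ≈ 0.9406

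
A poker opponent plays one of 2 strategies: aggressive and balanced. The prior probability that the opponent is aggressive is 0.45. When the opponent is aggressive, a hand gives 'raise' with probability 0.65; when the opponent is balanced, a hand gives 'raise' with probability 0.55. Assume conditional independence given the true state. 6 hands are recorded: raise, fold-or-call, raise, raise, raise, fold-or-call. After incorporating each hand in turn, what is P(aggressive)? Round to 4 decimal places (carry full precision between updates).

0.4912

After 'raise': P(aggressive) = 0.65·0.4500 / (0.65·0.4500 + 0.55·0.5500) ≈ 0.4916
After 'fold-or-call': P(aggressive) = 0.35·0.4916 / (0.35·0.4916 + 0.45·0.5084) ≈ 0.4292
After 'raise': P(aggressive) = 0.65·0.4292 / (0.65·0.4292 + 0.55·0.5708) ≈ 0.4706
After 'raise': P(aggressive) = 0.65·0.4706 / (0.65·0.4706 + 0.55·0.5294) ≈ 0.5123
After 'raise': P(aggressive) = 0.65·0.5123 / (0.65·0.5123 + 0.55·0.4877) ≈ 0.5538
After 'fold-or-call': P(aggressive) = 0.35·0.5538 / (0.35·0.5538 + 0.45·0.4462) ≈ 0.4912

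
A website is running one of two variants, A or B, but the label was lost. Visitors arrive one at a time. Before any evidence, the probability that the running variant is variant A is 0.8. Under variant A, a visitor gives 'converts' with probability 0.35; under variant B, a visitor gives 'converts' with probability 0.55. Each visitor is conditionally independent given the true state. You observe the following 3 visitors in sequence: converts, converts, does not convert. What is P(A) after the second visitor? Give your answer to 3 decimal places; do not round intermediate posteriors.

Apply Bayes' rule sequentially, carrying P(A) forward.
After 'converts': P(A) = 0.35·0.8000 / (0.35·0.8000 + 0.55·0.2000) ≈ 0.7179
After 'converts': P(A) = 0.35·0.7179 / (0.35·0.7179 + 0.55·0.2821) ≈ 0.6183

0.618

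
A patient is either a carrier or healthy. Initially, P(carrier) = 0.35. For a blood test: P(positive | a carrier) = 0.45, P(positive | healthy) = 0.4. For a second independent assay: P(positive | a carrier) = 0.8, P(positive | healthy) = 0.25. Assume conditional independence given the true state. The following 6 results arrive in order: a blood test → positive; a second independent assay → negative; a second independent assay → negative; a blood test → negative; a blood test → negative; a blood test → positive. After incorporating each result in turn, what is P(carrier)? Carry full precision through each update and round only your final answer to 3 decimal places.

After a blood test='positive': P(carrier) = 0.45·0.3500 / (0.45·0.3500 + 0.4·0.6500) ≈ 0.3772
After a second independent assay='negative': P(carrier) = 0.2·0.3772 / (0.2·0.3772 + 0.75·0.6228) ≈ 0.1391
After a second independent assay='negative': P(carrier) = 0.2·0.1391 / (0.2·0.1391 + 0.75·0.8609) ≈ 0.0413
After a blood test='negative': P(carrier) = 0.55·0.0413 / (0.55·0.0413 + 0.6·0.9587) ≈ 0.0380
After a blood test='negative': P(carrier) = 0.55·0.0380 / (0.55·0.0380 + 0.6·0.9620) ≈ 0.0349
After a blood test='positive': P(carrier) = 0.45·0.0349 / (0.45·0.0349 + 0.4·0.9651) ≈ 0.0391

0.039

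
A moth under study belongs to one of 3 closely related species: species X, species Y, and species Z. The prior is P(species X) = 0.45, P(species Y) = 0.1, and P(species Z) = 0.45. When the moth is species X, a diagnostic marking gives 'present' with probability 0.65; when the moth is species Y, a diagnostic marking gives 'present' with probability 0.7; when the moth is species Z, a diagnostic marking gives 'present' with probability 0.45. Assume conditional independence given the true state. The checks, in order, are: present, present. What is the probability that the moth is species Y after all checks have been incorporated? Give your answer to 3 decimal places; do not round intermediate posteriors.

0.148

After 'present': normaliser = 0.65·0.4500 + 0.7·0.1000 + 0.45·0.4500; P(species X) ≈ 0.5177, P(species Y) ≈ 0.1239, P(species Z) ≈ 0.3584
After 'present': normaliser = 0.65·0.5177 + 0.7·0.1239 + 0.45·0.3584; P(species X) ≈ 0.5757, P(species Y) ≈ 0.1484, P(species Z) ≈ 0.2759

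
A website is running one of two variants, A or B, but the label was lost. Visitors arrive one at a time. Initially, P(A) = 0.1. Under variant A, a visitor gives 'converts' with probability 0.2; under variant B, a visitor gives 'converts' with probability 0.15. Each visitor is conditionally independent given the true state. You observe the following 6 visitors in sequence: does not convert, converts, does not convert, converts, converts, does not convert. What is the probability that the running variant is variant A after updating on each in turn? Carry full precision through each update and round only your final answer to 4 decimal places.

0.1800

After 'does not convert': P(A) = 0.8·0.1000 / (0.8·0.1000 + 0.85·0.9000) ≈ 0.0947
After 'converts': P(A) = 0.2·0.0947 / (0.2·0.0947 + 0.15·0.9053) ≈ 0.1224
After 'does not convert': P(A) = 0.8·0.1224 / (0.8·0.1224 + 0.85·0.8776) ≈ 0.1160
After 'converts': P(A) = 0.2·0.1160 / (0.2·0.1160 + 0.15·0.8840) ≈ 0.1489
After 'converts': P(A) = 0.2·0.1489 / (0.2·0.1489 + 0.15·0.8511) ≈ 0.1892
After 'does not convert': P(A) = 0.8·0.1892 / (0.8·0.1892 + 0.85·0.8108) ≈ 0.1800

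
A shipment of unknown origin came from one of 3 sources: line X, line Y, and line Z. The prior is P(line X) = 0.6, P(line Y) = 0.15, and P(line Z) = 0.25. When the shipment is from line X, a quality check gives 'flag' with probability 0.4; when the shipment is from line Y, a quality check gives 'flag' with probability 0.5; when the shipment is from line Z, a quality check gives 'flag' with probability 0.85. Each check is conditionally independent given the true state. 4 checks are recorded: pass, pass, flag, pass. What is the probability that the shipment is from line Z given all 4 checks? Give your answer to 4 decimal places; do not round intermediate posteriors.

0.0116

Apply Bayes' rule sequentially, carrying P(line Z) forward.
After 'pass': normaliser = 0.6·0.6000 + 0.5·0.1500 + 0.15·0.2500; P(line X) ≈ 0.7619, P(line Y) ≈ 0.1587, P(line Z) ≈ 0.0794
After 'pass': normaliser = 0.6·0.7619 + 0.5·0.1587 + 0.15·0.0794; P(line X) ≈ 0.8336, P(line Y) ≈ 0.1447, P(line Z) ≈ 0.0217
After 'flag': normaliser = 0.4·0.8336 + 0.5·0.1447 + 0.85·0.0217; P(line X) ≈ 0.7859, P(line Y) ≈ 0.1706, P(line Z) ≈ 0.0435
After 'pass': normaliser = 0.6·0.7859 + 0.5·0.1706 + 0.15·0.0435; P(line X) ≈ 0.8370, P(line Y) ≈ 0.1514, P(line Z) ≈ 0.0116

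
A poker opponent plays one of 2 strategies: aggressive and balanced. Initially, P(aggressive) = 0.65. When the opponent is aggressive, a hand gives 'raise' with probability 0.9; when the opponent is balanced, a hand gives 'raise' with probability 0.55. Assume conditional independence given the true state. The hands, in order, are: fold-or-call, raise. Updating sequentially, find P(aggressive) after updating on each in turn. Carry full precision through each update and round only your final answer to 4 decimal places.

0.4031

After 'fold-or-call': P(aggressive) = 0.1·0.6500 / (0.1·0.6500 + 0.45·0.3500) ≈ 0.2921
After 'raise': P(aggressive) = 0.9·0.2921 / (0.9·0.2921 + 0.55·0.7079) ≈ 0.4031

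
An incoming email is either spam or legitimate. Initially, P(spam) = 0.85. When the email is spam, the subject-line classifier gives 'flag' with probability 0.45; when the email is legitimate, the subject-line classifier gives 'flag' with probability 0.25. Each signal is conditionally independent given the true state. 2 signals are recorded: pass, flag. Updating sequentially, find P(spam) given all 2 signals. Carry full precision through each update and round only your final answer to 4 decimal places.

0.8821

After 'pass': P(spam) = 0.55·0.8500 / (0.55·0.8500 + 0.75·0.1500) ≈ 0.8060
After 'flag': P(spam) = 0.45·0.8060 / (0.45·0.8060 + 0.25·0.1940) ≈ 0.8821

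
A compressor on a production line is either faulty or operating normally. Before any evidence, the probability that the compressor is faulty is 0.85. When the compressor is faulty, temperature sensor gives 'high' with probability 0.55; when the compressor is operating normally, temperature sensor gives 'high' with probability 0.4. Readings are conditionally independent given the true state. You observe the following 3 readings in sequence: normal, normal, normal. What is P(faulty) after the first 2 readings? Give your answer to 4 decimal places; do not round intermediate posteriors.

After 'normal': P(faulty) = 0.45·0.8500 / (0.45·0.8500 + 0.6·0.1500) ≈ 0.8095
After 'normal': P(faulty) = 0.45·0.8095 / (0.45·0.8095 + 0.6·0.1905) ≈ 0.7612

0.7612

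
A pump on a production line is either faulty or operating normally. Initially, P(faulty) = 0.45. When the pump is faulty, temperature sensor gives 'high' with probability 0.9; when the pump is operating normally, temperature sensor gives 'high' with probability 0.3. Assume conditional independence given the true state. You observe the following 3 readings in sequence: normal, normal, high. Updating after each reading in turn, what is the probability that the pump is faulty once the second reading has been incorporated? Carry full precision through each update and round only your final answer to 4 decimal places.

0.0164

After 'normal': P(faulty) = 0.1·0.4500 / (0.1·0.4500 + 0.7·0.5500) ≈ 0.1047
After 'normal': P(faulty) = 0.1·0.1047 / (0.1·0.1047 + 0.7·0.8953) ≈ 0.0164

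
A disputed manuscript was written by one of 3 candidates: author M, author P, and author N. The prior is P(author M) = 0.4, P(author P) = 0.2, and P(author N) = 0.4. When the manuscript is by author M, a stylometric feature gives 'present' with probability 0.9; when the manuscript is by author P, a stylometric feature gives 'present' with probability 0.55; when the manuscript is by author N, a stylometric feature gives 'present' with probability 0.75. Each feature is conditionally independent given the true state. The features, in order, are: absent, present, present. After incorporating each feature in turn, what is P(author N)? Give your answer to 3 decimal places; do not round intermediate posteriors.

Apply Bayes' rule sequentially, carrying P(author N) forward.
After 'absent': normaliser = 0.1·0.4000 + 0.45·0.2000 + 0.25·0.4000; P(author M) ≈ 0.1739, P(author P) ≈ 0.3913, P(author N) ≈ 0.4348
After 'present': normaliser = 0.9·0.1739 + 0.55·0.3913 + 0.75·0.4348; P(author M) ≈ 0.2243, P(author P) ≈ 0.3084, P(author N) ≈ 0.4673
After 'present': normaliser = 0.9·0.2243 + 0.55·0.3084 + 0.75·0.4673; P(author M) ≈ 0.2796, P(author P) ≈ 0.2350, P(author N) ≈ 0.4854

0.485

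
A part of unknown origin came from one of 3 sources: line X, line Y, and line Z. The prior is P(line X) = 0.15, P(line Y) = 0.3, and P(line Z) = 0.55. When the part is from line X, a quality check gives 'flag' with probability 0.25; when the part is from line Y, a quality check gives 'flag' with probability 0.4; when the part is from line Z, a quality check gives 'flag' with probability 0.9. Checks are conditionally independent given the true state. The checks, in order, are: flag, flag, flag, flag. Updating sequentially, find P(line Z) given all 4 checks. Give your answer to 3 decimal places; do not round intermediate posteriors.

After 'flag': normaliser = 0.25·0.1500 + 0.4·0.3000 + 0.9·0.5500; P(line X) ≈ 0.0575, P(line Y) ≈ 0.1839, P(line Z) ≈ 0.7586
After 'flag': normaliser = 0.25·0.0575 + 0.4·0.1839 + 0.9·0.7586; P(line X) ≈ 0.0186, P(line Y) ≈ 0.0955, P(line Z) ≈ 0.8859
After 'flag': normaliser = 0.25·0.0186 + 0.4·0.0955 + 0.9·0.8859; P(line X) ≈ 0.0055, P(line Y) ≈ 0.0454, P(line Z) ≈ 0.9490
After 'flag': normaliser = 0.25·0.0055 + 0.4·0.0454 + 0.9·0.9490; P(line X) ≈ 0.0016, P(line Y) ≈ 0.0208, P(line Z) ≈ 0.9776

0.978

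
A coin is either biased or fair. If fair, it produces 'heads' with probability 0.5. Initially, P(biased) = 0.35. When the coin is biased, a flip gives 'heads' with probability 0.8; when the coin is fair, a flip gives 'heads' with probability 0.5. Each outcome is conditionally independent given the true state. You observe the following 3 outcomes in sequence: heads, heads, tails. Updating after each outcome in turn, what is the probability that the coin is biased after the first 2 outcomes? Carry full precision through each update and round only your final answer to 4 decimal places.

After 'heads': P(biased) = 0.8·0.3500 / (0.8·0.3500 + 0.5·0.6500) ≈ 0.4628
After 'heads': P(biased) = 0.8·0.4628 / (0.8·0.4628 + 0.5·0.5372) ≈ 0.5796

0.5796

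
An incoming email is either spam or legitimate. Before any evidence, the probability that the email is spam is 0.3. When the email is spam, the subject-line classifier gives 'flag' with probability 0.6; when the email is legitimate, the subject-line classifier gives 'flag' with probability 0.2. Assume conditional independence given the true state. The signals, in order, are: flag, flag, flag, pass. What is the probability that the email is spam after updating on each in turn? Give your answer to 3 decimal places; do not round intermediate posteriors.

0.853

After 'flag': P(spam) = 0.6·0.3000 / (0.6·0.3000 + 0.2·0.7000) ≈ 0.5625
After 'flag': P(spam) = 0.6·0.5625 / (0.6·0.5625 + 0.2·0.4375) ≈ 0.7941
After 'flag': P(spam) = 0.6·0.7941 / (0.6·0.7941 + 0.2·0.2059) ≈ 0.9205
After 'pass': P(spam) = 0.4·0.9205 / (0.4·0.9205 + 0.8·0.0795) ≈ 0.8526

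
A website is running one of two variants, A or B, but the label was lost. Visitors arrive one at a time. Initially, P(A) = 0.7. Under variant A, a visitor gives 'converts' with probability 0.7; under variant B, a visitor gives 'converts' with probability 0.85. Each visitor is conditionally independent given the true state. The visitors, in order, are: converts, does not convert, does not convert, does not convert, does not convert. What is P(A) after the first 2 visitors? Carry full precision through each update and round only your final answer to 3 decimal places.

After 'converts': P(A) = 0.7·0.7000 / (0.7·0.7000 + 0.85·0.3000) ≈ 0.6577
After 'does not convert': P(A) = 0.3·0.6577 / (0.3·0.6577 + 0.15·0.3423) ≈ 0.7935

0.794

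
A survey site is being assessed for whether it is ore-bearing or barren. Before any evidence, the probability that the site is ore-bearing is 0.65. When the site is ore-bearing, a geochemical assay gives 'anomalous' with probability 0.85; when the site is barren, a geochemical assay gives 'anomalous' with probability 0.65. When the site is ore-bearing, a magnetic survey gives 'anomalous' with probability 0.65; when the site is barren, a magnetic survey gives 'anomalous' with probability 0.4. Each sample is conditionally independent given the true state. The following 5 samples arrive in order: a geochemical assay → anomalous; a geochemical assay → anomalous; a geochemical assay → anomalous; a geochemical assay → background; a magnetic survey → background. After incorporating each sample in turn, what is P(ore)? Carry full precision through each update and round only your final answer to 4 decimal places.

After a geochemical assay='anomalous': P(ore) = 0.85·0.6500 / (0.85·0.6500 + 0.65·0.3500) ≈ 0.7083
After a geochemical assay='anomalous': P(ore) = 0.85·0.7083 / (0.85·0.7083 + 0.65·0.2917) ≈ 0.7605
After a geochemical assay='anomalous': P(ore) = 0.85·0.7605 / (0.85·0.7605 + 0.65·0.2395) ≈ 0.8059
After a geochemical assay='background': P(ore) = 0.15·0.8059 / (0.15·0.8059 + 0.35·0.1941) ≈ 0.6403
After a magnetic survey='background': P(ore) = 0.35·0.6403 / (0.35·0.6403 + 0.6·0.3597) ≈ 0.5094

0.5094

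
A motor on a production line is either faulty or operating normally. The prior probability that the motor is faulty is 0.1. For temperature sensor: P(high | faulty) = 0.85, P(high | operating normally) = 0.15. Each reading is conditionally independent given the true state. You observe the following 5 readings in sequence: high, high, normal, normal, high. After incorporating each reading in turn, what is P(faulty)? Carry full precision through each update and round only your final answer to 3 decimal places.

Each posterior becomes the prior for the next update.
After 'high': P(faulty) = 0.85·0.1000 / (0.85·0.1000 + 0.15·0.9000) ≈ 0.3864
After 'high': P(faulty) = 0.85·0.3864 / (0.85·0.3864 + 0.15·0.6136) ≈ 0.7811
After 'normal': P(faulty) = 0.15·0.7811 / (0.15·0.7811 + 0.85·0.2189) ≈ 0.3864
After 'normal': P(faulty) = 0.15·0.3864 / (0.15·0.3864 + 0.85·0.6136) ≈ 0.1000
After 'high': P(faulty) = 0.85·0.1000 / (0.85·0.1000 + 0.15·0.9000) ≈ 0.3864

0.386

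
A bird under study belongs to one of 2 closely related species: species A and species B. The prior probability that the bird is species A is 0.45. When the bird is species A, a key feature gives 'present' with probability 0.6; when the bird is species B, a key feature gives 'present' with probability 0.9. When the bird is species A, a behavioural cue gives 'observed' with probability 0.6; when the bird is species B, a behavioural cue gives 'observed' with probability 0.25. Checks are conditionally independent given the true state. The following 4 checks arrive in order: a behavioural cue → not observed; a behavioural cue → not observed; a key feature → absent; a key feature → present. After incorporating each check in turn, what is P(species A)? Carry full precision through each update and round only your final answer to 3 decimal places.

Each posterior becomes the prior for the next update.
After a behavioural cue='not observed': P(species A) = 0.4·0.4500 / (0.4·0.4500 + 0.75·0.5500) ≈ 0.3038
After a behavioural cue='not observed': P(species A) = 0.4·0.3038 / (0.4·0.3038 + 0.75·0.6962) ≈ 0.1888
After a key feature='absent': P(species A) = 0.4·0.1888 / (0.4·0.1888 + 0.1·0.8112) ≈ 0.4821
After a key feature='present': P(species A) = 0.6·0.4821 / (0.6·0.4821 + 0.9·0.5179) ≈ 0.3829

0.383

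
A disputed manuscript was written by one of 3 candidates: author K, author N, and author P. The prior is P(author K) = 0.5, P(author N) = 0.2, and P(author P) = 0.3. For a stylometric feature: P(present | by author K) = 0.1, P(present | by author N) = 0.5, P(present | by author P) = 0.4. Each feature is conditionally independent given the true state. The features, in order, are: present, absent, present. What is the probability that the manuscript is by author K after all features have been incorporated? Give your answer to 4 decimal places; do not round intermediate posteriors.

0.0772

After 'present': normaliser = 0.1·0.5000 + 0.5·0.2000 + 0.4·0.3000; P(author K) ≈ 0.1852, P(author N) ≈ 0.3704, P(author P) ≈ 0.4444
After 'absent': normaliser = 0.9·0.1852 + 0.5·0.3704 + 0.6·0.4444; P(author K) ≈ 0.2695, P(author N) ≈ 0.2994, P(author P) ≈ 0.4311
After 'present': normaliser = 0.1·0.2695 + 0.5·0.2994 + 0.4·0.4311; P(author K) ≈ 0.0772, P(author N) ≈ 0.4288, P(author P) ≈ 0.4940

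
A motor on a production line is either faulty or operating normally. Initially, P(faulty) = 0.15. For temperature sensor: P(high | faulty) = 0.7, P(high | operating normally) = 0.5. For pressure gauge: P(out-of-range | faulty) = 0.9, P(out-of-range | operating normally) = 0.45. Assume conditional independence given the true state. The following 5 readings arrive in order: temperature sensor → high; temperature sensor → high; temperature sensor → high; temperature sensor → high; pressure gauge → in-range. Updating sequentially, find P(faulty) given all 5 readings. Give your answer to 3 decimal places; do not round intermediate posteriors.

Each posterior becomes the prior for the next update.
After temperature sensor='high': P(faulty) = 0.7·0.1500 / (0.7·0.1500 + 0.5·0.8500) ≈ 0.1981
After temperature sensor='high': P(faulty) = 0.7·0.1981 / (0.7·0.1981 + 0.5·0.8019) ≈ 0.2570
After temperature sensor='high': P(faulty) = 0.7·0.2570 / (0.7·0.2570 + 0.5·0.7430) ≈ 0.3263
After temperature sensor='high': P(faulty) = 0.7·0.3263 / (0.7·0.3263 + 0.5·0.6737) ≈ 0.4040
After pressure gauge='in-range': P(faulty) = 0.1·0.4040 / (0.1·0.4040 + 0.55·0.5960) ≈ 0.1097

0.110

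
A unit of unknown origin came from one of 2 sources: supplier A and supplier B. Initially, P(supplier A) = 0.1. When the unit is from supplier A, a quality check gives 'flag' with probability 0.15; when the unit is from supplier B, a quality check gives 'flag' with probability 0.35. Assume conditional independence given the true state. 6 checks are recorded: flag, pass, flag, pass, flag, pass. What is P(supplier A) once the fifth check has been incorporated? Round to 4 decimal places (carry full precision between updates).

After 'flag': P(supplier A) = 0.15·0.1000 / (0.15·0.1000 + 0.35·0.9000) ≈ 0.0455
After 'pass': P(supplier A) = 0.85·0.0455 / (0.85·0.0455 + 0.65·0.9545) ≈ 0.0586
After 'flag': P(supplier A) = 0.15·0.0586 / (0.15·0.0586 + 0.35·0.9414) ≈ 0.0260
After 'pass': P(supplier A) = 0.85·0.0260 / (0.85·0.0260 + 0.65·0.9740) ≈ 0.0337
After 'flag': P(supplier A) = 0.15·0.0337 / (0.15·0.0337 + 0.35·0.9663) ≈ 0.0147

0.0147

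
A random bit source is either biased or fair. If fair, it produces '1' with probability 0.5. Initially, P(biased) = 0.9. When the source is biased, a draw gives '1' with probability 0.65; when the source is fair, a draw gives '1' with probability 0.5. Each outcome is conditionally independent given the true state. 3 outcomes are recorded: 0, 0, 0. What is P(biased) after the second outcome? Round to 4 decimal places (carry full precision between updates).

0.8152

After '0': P(biased) = 0.35·0.9000 / (0.35·0.9000 + 0.5·0.1000) ≈ 0.8630
After '0': P(biased) = 0.35·0.8630 / (0.35·0.8630 + 0.5·0.1370) ≈ 0.8152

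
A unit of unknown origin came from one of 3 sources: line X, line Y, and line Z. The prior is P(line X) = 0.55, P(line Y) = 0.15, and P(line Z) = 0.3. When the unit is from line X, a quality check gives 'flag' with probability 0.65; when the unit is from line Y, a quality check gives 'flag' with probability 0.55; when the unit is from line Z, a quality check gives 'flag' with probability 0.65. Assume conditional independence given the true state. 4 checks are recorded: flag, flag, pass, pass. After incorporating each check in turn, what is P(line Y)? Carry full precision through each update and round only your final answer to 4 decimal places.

0.1728

After 'flag': normaliser = 0.65·0.5500 + 0.55·0.1500 + 0.65·0.3000; P(line X) ≈ 0.5630, P(line Y) ≈ 0.1299, P(line Z) ≈ 0.3071
After 'flag': normaliser = 0.65·0.5630 + 0.55·0.1299 + 0.65·0.3071; P(line X) ≈ 0.5745, P(line Y) ≈ 0.1122, P(line Z) ≈ 0.3133
After 'pass': normaliser = 0.35·0.5745 + 0.45·0.1122 + 0.35·0.3133; P(line X) ≈ 0.5566, P(line Y) ≈ 0.1397, P(line Z) ≈ 0.3036
After 'pass': normaliser = 0.35·0.5566 + 0.45·0.1397 + 0.35·0.3036; P(line X) ≈ 0.5353, P(line Y) ≈ 0.1728, P(line Z) ≈ 0.2920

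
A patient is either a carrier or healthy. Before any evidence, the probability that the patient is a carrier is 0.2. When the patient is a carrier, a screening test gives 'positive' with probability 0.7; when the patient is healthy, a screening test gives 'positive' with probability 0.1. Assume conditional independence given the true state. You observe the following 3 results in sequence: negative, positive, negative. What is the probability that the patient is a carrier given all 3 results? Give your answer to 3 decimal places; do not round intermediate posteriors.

0.163

Each posterior becomes the prior for the next update.
After 'negative': P(carrier) = 0.3·0.2000 / (0.3·0.2000 + 0.9·0.8000) ≈ 0.0769
After 'positive': P(carrier) = 0.7·0.0769 / (0.7·0.0769 + 0.1·0.9231) ≈ 0.3684
After 'negative': P(carrier) = 0.3·0.3684 / (0.3·0.3684 + 0.9·0.6316) ≈ 0.1628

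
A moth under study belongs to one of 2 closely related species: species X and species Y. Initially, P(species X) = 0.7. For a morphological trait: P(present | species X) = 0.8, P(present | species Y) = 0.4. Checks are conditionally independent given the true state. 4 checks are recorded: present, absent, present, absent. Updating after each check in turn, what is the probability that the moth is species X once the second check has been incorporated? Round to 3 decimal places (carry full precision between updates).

Apply Bayes' rule sequentially, carrying P(species X) forward.
After 'present': P(species X) = 0.8·0.7000 / (0.8·0.7000 + 0.4·0.3000) ≈ 0.8235
After 'absent': P(species X) = 0.2·0.8235 / (0.2·0.8235 + 0.6·0.1765) ≈ 0.6087

0.609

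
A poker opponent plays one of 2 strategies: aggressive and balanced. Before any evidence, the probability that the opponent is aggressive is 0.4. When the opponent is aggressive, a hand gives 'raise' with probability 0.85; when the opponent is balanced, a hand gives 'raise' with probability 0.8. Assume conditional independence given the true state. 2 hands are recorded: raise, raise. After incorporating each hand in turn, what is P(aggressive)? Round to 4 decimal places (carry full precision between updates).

0.4294

After 'raise': P(aggressive) = 0.85·0.4000 / (0.85·0.4000 + 0.8·0.6000) ≈ 0.4146
After 'raise': P(aggressive) = 0.85·0.4146 / (0.85·0.4146 + 0.8·0.5854) ≈ 0.4294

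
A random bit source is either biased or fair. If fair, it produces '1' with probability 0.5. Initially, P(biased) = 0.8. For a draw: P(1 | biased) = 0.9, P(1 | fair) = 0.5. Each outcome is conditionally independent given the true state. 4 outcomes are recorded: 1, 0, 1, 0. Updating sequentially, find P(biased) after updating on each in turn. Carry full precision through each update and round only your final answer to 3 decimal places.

After '1': P(biased) = 0.9·0.8000 / (0.9·0.8000 + 0.5·0.2000) ≈ 0.8780
After '0': P(biased) = 0.1·0.8780 / (0.1·0.8780 + 0.5·0.1220) ≈ 0.5902
After '1': P(biased) = 0.9·0.5902 / (0.9·0.5902 + 0.5·0.4098) ≈ 0.7216
After '0': P(biased) = 0.1·0.7216 / (0.1·0.7216 + 0.5·0.2784) ≈ 0.3414

0.341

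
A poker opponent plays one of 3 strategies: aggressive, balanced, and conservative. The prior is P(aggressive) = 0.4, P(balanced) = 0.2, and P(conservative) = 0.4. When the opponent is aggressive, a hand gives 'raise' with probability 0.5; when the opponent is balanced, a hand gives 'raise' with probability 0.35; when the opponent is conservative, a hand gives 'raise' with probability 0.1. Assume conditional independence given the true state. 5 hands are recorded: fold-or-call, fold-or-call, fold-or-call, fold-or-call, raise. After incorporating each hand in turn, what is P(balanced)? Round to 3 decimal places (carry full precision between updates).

After 'fold-or-call': normaliser = 0.5·0.4000 + 0.65·0.2000 + 0.9·0.4000; P(aggressive) ≈ 0.2899, P(balanced) ≈ 0.1884, P(conservative) ≈ 0.5217
After 'fold-or-call': normaliser = 0.5·0.2899 + 0.65·0.1884 + 0.9·0.5217; P(aggressive) ≈ 0.1967, P(balanced) ≈ 0.1662, P(conservative) ≈ 0.6372
After 'fold-or-call': normaliser = 0.5·0.1967 + 0.65·0.1662 + 0.9·0.6372; P(aggressive) ≈ 0.1261, P(balanced) ≈ 0.1385, P(conservative) ≈ 0.7354
After 'fold-or-call': normaliser = 0.5·0.1261 + 0.65·0.1385 + 0.9·0.7354; P(aggressive) ≈ 0.0774, P(balanced) ≈ 0.1105, P(conservative) ≈ 0.8122
After 'raise': normaliser = 0.5·0.0774 + 0.35·0.1105 + 0.1·0.8122; P(aggressive) ≈ 0.2440, P(balanced) ≈ 0.2439, P(conservative) ≈ 0.5122

0.244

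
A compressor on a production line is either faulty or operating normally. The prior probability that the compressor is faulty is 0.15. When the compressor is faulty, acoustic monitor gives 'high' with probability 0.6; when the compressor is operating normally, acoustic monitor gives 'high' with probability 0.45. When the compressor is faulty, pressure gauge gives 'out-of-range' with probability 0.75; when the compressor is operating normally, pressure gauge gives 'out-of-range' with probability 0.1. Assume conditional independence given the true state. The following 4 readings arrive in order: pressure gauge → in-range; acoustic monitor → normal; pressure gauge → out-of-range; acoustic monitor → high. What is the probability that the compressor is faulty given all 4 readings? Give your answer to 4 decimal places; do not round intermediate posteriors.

After pressure gauge='in-range': P(faulty) = 0.25·0.1500 / (0.25·0.1500 + 0.9·0.8500) ≈ 0.0467
After acoustic monitor='normal': P(faulty) = 0.4·0.0467 / (0.4·0.0467 + 0.55·0.9533) ≈ 0.0344
After pressure gauge='out-of-range': P(faulty) = 0.75·0.0344 / (0.75·0.0344 + 0.1·0.9656) ≈ 0.2110
After acoustic monitor='high': P(faulty) = 0.6·0.2110 / (0.6·0.2110 + 0.45·0.7890) ≈ 0.2628

0.2628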